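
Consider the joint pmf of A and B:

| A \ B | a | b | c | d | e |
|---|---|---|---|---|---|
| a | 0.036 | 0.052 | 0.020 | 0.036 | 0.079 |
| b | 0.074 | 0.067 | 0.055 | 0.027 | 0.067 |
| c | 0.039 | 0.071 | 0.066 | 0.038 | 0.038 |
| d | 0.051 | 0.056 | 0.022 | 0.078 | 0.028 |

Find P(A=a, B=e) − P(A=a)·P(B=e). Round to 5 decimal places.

0.03172

P(A=a) = 0.036 + 0.052 + 0.020 + 0.036 + 0.079 = 0.223.
P(B=e) = 0.079 + 0.067 + 0.038 + 0.028 = 0.212.
P(A=a, B=e) − P(A=a)P(B=e) = 0.079 − 0.223×0.212 = 0.03172.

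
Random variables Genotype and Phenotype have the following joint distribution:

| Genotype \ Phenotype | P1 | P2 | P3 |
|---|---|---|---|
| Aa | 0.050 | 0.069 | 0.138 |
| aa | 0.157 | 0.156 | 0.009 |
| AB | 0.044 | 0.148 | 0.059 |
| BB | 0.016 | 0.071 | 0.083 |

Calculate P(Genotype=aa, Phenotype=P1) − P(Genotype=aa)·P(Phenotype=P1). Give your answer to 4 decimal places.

0.0710

P(Genotype=aa) = 0.157 + 0.156 + 0.009 = 0.322.
P(Phenotype=P1) = 0.050 + 0.157 + 0.044 + 0.016 = 0.267.
P(Genotype=aa, Phenotype=P1) − P(Genotype=aa)P(Phenotype=P1) = 0.157 − 0.322×0.267 = 0.0710.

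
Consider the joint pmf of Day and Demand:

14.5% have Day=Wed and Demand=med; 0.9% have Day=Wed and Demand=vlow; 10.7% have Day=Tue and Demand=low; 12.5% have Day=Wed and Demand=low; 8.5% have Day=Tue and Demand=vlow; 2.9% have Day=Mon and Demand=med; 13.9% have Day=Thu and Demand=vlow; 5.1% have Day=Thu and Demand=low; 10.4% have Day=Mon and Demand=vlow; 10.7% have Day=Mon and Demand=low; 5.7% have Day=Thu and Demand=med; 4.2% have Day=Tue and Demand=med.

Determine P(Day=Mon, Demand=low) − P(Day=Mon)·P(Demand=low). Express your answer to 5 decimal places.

0.01340

P(Day=Mon) = 0.104 + 0.107 + 0.029 = 0.240.
P(Demand=low) = 0.107 + 0.107 + 0.125 + 0.051 = 0.390.
P(Day=Mon, Demand=low) − P(Day=Mon)P(Demand=low) = 0.107 − 0.240×0.390 = 0.01340.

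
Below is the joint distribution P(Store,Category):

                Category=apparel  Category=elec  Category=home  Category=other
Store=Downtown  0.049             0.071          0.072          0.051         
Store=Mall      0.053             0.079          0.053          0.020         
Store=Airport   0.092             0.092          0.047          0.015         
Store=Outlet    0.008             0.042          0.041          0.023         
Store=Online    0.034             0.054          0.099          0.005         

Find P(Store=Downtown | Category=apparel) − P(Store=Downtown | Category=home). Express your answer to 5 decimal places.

-0.02314

P(Category=apparel) = 0.049 + 0.053 + 0.092 + 0.008 + 0.034 = 0.236; P(Store=Downtown | Category=apparel) = 0.049/0.236 = 0.207627.
P(Category=home) = 0.072 + 0.053 + 0.047 + 0.041 + 0.099 = 0.312; P(Store=Downtown | Category=home) = 0.072/0.312 = 0.230769.
Difference = -0.02314.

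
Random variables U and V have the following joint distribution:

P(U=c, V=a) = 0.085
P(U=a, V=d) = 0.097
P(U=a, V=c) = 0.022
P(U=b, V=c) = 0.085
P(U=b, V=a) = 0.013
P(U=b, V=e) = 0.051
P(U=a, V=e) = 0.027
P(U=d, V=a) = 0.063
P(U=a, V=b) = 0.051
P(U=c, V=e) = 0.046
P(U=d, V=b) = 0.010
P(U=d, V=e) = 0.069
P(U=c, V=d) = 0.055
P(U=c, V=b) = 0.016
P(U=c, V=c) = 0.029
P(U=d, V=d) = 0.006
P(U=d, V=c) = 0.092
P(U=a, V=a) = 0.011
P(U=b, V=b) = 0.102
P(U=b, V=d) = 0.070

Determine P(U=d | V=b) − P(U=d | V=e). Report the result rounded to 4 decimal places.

-0.3016

P(V=b) = 0.051 + 0.102 + 0.016 + 0.010 = 0.179; P(U=d | V=b) = 0.010/0.179 = 0.05587.
P(V=e) = 0.027 + 0.051 + 0.046 + 0.069 = 0.193; P(U=d | V=e) = 0.069/0.193 = 0.35751.
Difference = -0.3016.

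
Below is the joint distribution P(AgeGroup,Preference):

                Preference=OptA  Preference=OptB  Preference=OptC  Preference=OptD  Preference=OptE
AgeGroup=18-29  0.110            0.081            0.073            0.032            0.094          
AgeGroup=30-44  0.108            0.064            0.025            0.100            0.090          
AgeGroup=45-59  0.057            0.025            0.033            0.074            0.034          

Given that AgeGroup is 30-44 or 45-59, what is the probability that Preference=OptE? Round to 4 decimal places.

0.2033

P(AgeGroup=30-44) = 0.108 + 0.064 + 0.025 + 0.100 + 0.090 = 0.387.
P(AgeGroup=45-59) = 0.057 + 0.025 + 0.033 + 0.074 + 0.034 = 0.223.
P(AgeGroup ∈ {30-44, 45-59}) = 0.387 + 0.223 = 0.610; P(Preference=OptE, AgeGroup ∈ {30-44, 45-59}) = 0.090 + 0.034 = 0.124.
P(Preference=OptE | AgeGroup ∈ {30-44, 45-59}) = 0.124/0.610 = 0.2033.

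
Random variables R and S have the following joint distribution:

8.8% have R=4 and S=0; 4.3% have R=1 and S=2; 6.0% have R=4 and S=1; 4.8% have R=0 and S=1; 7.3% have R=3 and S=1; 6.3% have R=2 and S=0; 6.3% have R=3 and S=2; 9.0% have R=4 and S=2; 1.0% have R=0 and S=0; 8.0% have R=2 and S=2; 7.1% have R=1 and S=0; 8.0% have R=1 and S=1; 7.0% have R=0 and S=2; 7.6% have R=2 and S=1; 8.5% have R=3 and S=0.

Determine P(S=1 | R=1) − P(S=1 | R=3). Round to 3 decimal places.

0.082

P(R=1) = 0.071 + 0.080 + 0.043 = 0.194; P(S=1 | R=1) = 0.080/0.194 = 0.4124.
P(R=3) = 0.085 + 0.073 + 0.063 = 0.221; P(S=1 | R=3) = 0.073/0.221 = 0.3303.
Difference = 0.082.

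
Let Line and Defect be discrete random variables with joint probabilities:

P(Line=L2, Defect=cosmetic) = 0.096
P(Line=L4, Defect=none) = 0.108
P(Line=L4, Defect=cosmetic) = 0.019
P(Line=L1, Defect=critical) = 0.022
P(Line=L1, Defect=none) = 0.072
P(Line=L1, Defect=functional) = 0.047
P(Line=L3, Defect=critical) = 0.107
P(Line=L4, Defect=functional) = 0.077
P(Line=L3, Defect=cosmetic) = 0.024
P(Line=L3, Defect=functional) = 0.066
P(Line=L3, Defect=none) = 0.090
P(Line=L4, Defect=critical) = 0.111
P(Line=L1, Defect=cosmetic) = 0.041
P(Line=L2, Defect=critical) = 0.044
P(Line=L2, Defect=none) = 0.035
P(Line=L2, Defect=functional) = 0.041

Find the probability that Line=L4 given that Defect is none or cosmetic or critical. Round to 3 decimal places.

P(Defect=none) = 0.072 + 0.035 + 0.090 + 0.108 = 0.305.
P(Defect=cosmetic) = 0.041 + 0.096 + 0.024 + 0.019 = 0.180.
P(Defect=critical) = 0.022 + 0.044 + 0.107 + 0.111 = 0.284.
P(Defect ∈ {none, cosmetic, critical}) = 0.305 + 0.180 + 0.284 = 0.769; P(Line=L4, Defect ∈ {none, cosmetic, critical}) = 0.108 + 0.019 + 0.111 = 0.238.
P(Line=L4 | Defect ∈ {none, cosmetic, critical}) = 0.238/0.769 = 0.309.

0.309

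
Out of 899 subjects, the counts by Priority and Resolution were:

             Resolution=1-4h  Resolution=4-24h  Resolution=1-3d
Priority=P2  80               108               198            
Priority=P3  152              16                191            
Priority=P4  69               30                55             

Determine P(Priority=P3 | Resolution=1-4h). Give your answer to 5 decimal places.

Total with Resolution=1-4h: 80 + 152 + 69 = 301.
P(Priority=P3 | Resolution=1-4h) = 152/301 = 0.50498.

0.50498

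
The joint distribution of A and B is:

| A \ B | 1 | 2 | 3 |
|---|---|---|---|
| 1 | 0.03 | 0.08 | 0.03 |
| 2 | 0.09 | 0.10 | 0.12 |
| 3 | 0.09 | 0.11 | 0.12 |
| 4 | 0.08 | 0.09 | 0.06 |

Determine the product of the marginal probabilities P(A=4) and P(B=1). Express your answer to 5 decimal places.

0.06670

P(A=4) = 0.08 + 0.09 + 0.06 = 0.23.
P(B=1) = 0.03 + 0.09 + 0.09 + 0.08 = 0.29.
Product: 0.23 × 0.29 = 0.06670.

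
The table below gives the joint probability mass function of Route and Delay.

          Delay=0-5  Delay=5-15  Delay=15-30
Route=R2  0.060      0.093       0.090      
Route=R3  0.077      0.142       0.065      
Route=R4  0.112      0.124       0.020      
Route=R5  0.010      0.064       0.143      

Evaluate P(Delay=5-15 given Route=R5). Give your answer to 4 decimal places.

0.2949

P(Route=R5) = 0.010 + 0.064 + 0.143 = 0.217.
P(Delay=5-15 | Route=R5) = 0.064/0.217 = 0.2949.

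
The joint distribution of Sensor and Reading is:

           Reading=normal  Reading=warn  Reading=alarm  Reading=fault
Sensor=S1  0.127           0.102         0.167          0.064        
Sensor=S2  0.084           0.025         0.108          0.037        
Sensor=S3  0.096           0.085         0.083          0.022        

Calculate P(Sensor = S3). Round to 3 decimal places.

P(Sensor=S3) = 0.096 + 0.085 + 0.083 + 0.022 = 0.286.

0.286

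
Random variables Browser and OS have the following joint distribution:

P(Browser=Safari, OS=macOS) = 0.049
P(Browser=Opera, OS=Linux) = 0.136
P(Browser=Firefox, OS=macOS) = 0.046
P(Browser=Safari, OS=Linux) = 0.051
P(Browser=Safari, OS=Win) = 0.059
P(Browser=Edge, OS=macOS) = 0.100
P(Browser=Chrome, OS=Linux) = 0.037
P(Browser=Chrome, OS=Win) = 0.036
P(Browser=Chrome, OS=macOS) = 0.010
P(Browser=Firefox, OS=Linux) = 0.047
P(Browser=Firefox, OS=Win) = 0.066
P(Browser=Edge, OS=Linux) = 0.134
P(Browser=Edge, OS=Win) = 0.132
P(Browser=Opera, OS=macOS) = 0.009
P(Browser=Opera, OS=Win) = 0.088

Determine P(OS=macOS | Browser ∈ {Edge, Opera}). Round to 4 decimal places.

0.1820

P(Browser=Edge) = 0.132 + 0.100 + 0.134 = 0.366.
P(Browser=Opera) = 0.088 + 0.009 + 0.136 = 0.233.
P(Browser ∈ {Edge, Opera}) = 0.366 + 0.233 = 0.599; P(OS=macOS, Browser ∈ {Edge, Opera}) = 0.100 + 0.009 = 0.109.
P(OS=macOS | Browser ∈ {Edge, Opera}) = 0.109/0.599 = 0.1820.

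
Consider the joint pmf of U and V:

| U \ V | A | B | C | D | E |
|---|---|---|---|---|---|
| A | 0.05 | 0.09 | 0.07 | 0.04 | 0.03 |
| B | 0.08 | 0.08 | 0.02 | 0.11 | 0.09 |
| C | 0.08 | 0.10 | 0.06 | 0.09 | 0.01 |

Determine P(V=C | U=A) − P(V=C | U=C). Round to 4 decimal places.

0.0735

P(U=A) = 0.05 + 0.09 + 0.07 + 0.04 + 0.03 = 0.28; P(V=C | U=A) = 0.07/0.28 = 0.25000.
P(U=C) = 0.08 + 0.10 + 0.06 + 0.09 + 0.01 = 0.34; P(V=C | U=C) = 0.06/0.34 = 0.17647.
Difference = 0.0735.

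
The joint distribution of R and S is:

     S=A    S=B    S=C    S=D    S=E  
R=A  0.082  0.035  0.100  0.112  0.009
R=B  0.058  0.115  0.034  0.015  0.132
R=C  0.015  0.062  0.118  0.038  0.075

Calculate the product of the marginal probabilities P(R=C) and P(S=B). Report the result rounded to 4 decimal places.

0.0653

P(R=C) = 0.015 + 0.062 + 0.118 + 0.038 + 0.075 = 0.308.
P(S=B) = 0.035 + 0.115 + 0.062 = 0.212.
Product: 0.308 × 0.212 = 0.0653.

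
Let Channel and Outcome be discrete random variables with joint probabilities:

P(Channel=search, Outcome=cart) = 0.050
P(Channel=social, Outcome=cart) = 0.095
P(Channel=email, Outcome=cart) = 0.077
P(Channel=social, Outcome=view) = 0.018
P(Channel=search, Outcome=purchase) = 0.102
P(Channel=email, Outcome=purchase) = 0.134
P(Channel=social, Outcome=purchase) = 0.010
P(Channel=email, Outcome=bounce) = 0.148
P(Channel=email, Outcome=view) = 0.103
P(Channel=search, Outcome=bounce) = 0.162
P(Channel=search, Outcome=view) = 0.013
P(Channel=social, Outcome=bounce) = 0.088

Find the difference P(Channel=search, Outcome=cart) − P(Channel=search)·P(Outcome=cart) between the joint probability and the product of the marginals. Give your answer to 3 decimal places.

P(Channel=search) = 0.162 + 0.013 + 0.050 + 0.102 = 0.327.
P(Outcome=cart) = 0.077 + 0.050 + 0.095 = 0.222.
P(Channel=search, Outcome=cart) − P(Channel=search)P(Outcome=cart) = 0.050 − 0.327×0.222 = -0.023.

-0.023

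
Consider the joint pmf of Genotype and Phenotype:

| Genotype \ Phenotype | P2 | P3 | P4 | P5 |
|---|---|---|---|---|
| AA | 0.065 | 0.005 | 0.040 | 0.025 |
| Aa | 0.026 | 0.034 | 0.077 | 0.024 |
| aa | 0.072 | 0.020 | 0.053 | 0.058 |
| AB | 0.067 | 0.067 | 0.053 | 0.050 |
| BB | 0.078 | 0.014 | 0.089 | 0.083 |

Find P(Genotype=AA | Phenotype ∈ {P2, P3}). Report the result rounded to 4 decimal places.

P(Phenotype=P2) = 0.065 + 0.026 + 0.072 + 0.067 + 0.078 = 0.308.
P(Phenotype=P3) = 0.005 + 0.034 + 0.020 + 0.067 + 0.014 = 0.140.
P(Phenotype ∈ {P2, P3}) = 0.308 + 0.140 = 0.448; P(Genotype=AA, Phenotype ∈ {P2, P3}) = 0.065 + 0.005 = 0.070.
P(Genotype=AA | Phenotype ∈ {P2, P3}) = 0.070/0.448 = 0.1563.

0.1563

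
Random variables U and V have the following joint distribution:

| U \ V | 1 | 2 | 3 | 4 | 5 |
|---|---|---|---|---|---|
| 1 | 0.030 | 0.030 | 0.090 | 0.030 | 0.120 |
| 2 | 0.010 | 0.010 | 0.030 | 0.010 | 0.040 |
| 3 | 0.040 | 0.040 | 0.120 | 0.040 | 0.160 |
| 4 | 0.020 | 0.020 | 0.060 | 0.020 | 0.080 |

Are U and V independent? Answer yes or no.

Every cell satisfies P(U,V) = P(U)·P(V). For instance P(U=1) = 0.300, P(V=4) = 0.100, and 0.300×0.100 = 0.030 matches the joint entry. So U and V are independent.

yes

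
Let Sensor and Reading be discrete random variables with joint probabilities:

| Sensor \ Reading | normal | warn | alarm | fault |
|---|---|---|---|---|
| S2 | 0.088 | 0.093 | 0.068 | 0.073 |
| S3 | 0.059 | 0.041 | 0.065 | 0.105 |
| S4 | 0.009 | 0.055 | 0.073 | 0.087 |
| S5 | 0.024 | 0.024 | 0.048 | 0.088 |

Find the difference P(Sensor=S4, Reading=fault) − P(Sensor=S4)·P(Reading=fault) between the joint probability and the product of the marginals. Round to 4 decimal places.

P(Sensor=S4) = 0.009 + 0.055 + 0.073 + 0.087 = 0.224.
P(Reading=fault) = 0.073 + 0.105 + 0.087 + 0.088 = 0.353.
P(Sensor=S4, Reading=fault) − P(Sensor=S4)P(Reading=fault) = 0.087 − 0.224×0.353 = 0.0079.

0.0079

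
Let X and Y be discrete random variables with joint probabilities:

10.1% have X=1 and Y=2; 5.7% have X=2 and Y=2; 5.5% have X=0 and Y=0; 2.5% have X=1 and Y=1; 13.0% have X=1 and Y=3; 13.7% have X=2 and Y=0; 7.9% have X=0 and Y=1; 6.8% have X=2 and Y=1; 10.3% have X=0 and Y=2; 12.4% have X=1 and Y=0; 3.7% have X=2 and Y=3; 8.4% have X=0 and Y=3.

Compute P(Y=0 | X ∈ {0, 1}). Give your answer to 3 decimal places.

P(X=0) = 0.055 + 0.079 + 0.103 + 0.084 = 0.321.
P(X=1) = 0.124 + 0.025 + 0.101 + 0.130 = 0.380.
P(X ∈ {0, 1}) = 0.321 + 0.380 = 0.701; P(Y=0, X ∈ {0, 1}) = 0.055 + 0.124 = 0.179.
P(Y=0 | X ∈ {0, 1}) = 0.179/0.701 = 0.255.

0.255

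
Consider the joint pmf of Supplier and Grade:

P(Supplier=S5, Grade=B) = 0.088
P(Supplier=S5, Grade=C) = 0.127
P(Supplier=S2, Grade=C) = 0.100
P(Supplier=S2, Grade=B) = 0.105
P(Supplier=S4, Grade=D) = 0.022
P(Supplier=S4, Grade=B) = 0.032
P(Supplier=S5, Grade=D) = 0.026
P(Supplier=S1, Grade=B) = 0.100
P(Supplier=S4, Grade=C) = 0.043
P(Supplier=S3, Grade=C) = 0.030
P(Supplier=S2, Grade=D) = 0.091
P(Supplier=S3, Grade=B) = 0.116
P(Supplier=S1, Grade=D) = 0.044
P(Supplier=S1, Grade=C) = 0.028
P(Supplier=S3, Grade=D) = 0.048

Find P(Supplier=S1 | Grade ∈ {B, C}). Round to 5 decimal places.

P(Grade=B) = 0.100 + 0.105 + 0.116 + 0.032 + 0.088 = 0.441.
P(Grade=C) = 0.028 + 0.100 + 0.030 + 0.043 + 0.127 = 0.328.
P(Grade ∈ {B, C}) = 0.441 + 0.328 = 0.769; P(Supplier=S1, Grade ∈ {B, C}) = 0.100 + 0.028 = 0.128.
P(Supplier=S1 | Grade ∈ {B, C}) = 0.128/0.769 = 0.16645.

0.16645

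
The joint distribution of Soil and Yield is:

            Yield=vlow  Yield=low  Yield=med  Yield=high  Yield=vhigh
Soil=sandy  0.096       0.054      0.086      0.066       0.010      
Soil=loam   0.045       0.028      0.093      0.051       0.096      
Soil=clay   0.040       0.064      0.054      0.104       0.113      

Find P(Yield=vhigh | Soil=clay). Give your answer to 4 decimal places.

0.3013

P(Soil=clay) = 0.040 + 0.064 + 0.054 + 0.104 + 0.113 = 0.375.
P(Yield=vhigh | Soil=clay) = 0.113/0.375 = 0.3013.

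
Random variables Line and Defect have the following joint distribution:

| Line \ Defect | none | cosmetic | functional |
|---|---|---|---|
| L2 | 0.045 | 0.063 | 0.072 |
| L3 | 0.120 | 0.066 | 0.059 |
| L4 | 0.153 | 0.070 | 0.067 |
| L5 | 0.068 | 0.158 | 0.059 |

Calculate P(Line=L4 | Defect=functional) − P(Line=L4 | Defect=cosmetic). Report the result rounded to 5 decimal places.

0.06462

P(Defect=functional) = 0.072 + 0.059 + 0.067 + 0.059 = 0.257; P(Line=L4 | Defect=functional) = 0.067/0.257 = 0.260700.
P(Defect=cosmetic) = 0.063 + 0.066 + 0.070 + 0.158 = 0.357; P(Line=L4 | Defect=cosmetic) = 0.070/0.357 = 0.196078.
Difference = 0.06462.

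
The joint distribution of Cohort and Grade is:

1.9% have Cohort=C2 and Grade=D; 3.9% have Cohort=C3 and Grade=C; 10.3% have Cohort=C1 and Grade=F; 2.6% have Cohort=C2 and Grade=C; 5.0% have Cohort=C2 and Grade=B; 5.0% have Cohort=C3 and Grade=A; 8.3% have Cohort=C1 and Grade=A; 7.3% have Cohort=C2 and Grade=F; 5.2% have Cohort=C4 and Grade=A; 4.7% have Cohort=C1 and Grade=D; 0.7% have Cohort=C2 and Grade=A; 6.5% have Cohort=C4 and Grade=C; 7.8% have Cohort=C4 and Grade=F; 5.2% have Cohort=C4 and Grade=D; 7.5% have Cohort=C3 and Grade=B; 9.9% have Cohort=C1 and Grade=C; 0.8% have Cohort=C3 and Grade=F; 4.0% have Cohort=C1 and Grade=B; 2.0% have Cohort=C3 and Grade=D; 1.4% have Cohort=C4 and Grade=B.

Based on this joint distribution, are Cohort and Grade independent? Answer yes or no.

P(Cohort=C3) = 0.192 and P(Grade=F) = 0.262, so their product is 0.05030, but P(Cohort=C3, Grade=F) = 0.008. Since these differ, Cohort and Grade are not independent.

no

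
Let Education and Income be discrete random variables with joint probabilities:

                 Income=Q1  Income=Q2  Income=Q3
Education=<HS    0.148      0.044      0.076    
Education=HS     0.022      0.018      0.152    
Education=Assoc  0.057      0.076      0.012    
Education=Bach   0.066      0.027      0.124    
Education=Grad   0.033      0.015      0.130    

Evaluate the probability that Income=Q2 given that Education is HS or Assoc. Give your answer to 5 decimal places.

0.27893

P(Education=HS) = 0.022 + 0.018 + 0.152 = 0.192.
P(Education=Assoc) = 0.057 + 0.076 + 0.012 = 0.145.
P(Education ∈ {HS, Assoc}) = 0.192 + 0.145 = 0.337; P(Income=Q2, Education ∈ {HS, Assoc}) = 0.018 + 0.076 = 0.094.
P(Income=Q2 | Education ∈ {HS, Assoc}) = 0.094/0.337 = 0.27893.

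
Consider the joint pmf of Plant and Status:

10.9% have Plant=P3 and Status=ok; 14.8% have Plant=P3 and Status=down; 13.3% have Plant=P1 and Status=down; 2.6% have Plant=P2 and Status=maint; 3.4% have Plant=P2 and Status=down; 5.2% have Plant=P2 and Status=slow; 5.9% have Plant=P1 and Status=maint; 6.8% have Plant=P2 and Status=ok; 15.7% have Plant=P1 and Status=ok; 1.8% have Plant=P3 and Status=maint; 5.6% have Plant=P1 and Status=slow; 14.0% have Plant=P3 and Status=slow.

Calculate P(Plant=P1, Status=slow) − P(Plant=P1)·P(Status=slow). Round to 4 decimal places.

-0.0444

P(Plant=P1) = 0.157 + 0.056 + 0.133 + 0.059 = 0.405.
P(Status=slow) = 0.056 + 0.052 + 0.140 = 0.248.
P(Plant=P1, Status=slow) − P(Plant=P1)P(Status=slow) = 0.056 − 0.405×0.248 = -0.0444.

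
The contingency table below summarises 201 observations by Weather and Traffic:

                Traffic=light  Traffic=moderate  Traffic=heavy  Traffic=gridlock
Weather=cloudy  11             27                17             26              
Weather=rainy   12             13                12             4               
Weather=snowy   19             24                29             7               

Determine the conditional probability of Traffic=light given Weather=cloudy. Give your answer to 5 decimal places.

Total with Weather=cloudy: 11 + 27 + 17 + 26 = 81.
P(Traffic=light | Weather=cloudy) = 11/81 = 0.13580.

0.13580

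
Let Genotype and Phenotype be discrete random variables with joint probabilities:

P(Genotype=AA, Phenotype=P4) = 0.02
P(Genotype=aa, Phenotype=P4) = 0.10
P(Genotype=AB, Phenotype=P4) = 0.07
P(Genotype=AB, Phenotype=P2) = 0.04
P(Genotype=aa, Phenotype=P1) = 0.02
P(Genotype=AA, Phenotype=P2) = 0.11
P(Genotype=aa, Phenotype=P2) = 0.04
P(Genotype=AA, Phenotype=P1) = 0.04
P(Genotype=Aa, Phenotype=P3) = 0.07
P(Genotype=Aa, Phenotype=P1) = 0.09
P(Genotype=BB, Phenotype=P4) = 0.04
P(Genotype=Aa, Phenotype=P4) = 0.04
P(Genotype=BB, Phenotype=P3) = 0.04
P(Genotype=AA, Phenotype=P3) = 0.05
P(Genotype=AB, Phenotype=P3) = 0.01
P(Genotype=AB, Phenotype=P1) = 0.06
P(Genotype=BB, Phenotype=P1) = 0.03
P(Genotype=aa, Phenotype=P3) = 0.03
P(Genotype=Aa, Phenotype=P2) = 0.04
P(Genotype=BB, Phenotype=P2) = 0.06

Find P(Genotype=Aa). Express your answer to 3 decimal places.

0.240

P(Genotype=Aa) = 0.09 + 0.04 + 0.07 + 0.04 = 0.24.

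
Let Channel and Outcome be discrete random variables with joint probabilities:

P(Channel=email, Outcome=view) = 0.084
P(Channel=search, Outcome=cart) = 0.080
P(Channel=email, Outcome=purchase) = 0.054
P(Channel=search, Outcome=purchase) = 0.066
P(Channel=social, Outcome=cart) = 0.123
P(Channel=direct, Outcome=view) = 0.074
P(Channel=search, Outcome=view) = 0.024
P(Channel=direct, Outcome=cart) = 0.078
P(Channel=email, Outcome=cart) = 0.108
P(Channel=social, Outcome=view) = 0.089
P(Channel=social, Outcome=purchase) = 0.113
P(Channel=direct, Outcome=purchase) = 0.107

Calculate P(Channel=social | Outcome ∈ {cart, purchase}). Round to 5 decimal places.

0.32373

P(Outcome=cart) = 0.108 + 0.080 + 0.123 + 0.078 = 0.389.
P(Outcome=purchase) = 0.054 + 0.066 + 0.113 + 0.107 = 0.340.
P(Outcome ∈ {cart, purchase}) = 0.389 + 0.340 = 0.729; P(Channel=social, Outcome ∈ {cart, purchase}) = 0.123 + 0.113 = 0.236.
P(Channel=social | Outcome ∈ {cart, purchase}) = 0.236/0.729 = 0.32373.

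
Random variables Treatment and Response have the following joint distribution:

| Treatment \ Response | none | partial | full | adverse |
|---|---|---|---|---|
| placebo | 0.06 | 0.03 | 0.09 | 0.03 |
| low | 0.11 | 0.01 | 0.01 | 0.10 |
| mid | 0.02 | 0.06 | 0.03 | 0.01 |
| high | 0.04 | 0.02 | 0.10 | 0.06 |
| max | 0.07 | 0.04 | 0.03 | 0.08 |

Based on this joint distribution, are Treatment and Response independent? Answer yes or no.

P(Treatment=low) = 0.23 and P(Response=full) = 0.26, so their product is 0.0598, but P(Treatment=low, Response=full) = 0.01. Since these differ, Treatment and Response are not independent.

no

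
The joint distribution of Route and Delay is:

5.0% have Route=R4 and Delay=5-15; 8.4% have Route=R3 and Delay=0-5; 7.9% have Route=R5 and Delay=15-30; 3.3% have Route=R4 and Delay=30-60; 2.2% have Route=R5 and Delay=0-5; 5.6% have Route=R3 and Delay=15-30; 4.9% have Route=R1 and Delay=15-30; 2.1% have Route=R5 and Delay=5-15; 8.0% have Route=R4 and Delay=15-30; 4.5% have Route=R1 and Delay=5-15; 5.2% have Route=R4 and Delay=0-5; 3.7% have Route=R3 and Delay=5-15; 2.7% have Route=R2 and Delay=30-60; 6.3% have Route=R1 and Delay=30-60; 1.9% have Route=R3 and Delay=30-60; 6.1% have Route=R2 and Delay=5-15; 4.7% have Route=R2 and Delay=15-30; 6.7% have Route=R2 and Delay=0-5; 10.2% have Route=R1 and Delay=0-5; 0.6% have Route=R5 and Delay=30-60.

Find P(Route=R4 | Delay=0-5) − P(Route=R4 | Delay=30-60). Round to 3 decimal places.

P(Delay=0-5) = 0.102 + 0.067 + 0.084 + 0.052 + 0.022 = 0.327; P(Route=R4 | Delay=0-5) = 0.052/0.327 = 0.1590.
P(Delay=30-60) = 0.063 + 0.027 + 0.019 + 0.033 + 0.006 = 0.148; P(Route=R4 | Delay=30-60) = 0.033/0.148 = 0.2230.
Difference = -0.064.

-0.064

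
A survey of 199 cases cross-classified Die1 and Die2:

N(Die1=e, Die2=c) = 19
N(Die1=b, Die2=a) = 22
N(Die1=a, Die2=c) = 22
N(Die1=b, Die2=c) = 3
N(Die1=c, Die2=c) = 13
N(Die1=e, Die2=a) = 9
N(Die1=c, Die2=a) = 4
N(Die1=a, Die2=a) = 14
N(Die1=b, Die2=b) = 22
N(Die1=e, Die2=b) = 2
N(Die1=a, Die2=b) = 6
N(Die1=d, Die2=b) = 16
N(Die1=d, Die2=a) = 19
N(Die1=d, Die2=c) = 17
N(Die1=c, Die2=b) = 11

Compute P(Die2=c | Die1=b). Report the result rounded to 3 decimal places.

0.064

Total with Die1=b: 22 + 22 + 3 = 47.
P(Die2=c | Die1=b) = 3/47 = 0.064.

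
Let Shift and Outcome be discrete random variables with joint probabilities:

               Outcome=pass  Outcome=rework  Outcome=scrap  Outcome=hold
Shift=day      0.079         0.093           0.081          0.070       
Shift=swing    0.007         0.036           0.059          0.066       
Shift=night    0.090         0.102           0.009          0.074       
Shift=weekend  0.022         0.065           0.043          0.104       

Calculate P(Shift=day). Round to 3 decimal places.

P(Shift=day) = 0.079 + 0.093 + 0.081 + 0.070 = 0.323.

0.323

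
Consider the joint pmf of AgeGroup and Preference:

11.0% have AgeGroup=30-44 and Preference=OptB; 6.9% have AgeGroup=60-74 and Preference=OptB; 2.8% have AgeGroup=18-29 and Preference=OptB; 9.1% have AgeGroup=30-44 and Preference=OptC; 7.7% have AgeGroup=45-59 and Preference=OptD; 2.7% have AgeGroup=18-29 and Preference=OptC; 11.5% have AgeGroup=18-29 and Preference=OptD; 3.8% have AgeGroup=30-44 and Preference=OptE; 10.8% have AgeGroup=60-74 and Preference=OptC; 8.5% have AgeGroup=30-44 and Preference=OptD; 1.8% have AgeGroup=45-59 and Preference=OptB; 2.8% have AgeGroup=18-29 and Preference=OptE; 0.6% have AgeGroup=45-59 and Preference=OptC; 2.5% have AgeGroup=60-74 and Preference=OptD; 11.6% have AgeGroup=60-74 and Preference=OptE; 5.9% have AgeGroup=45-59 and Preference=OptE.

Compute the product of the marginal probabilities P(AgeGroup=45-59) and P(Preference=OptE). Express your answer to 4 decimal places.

0.0386

P(AgeGroup=45-59) = 0.018 + 0.006 + 0.077 + 0.059 = 0.160.
P(Preference=OptE) = 0.028 + 0.038 + 0.059 + 0.116 = 0.241.
Product: 0.160 × 0.241 = 0.0386.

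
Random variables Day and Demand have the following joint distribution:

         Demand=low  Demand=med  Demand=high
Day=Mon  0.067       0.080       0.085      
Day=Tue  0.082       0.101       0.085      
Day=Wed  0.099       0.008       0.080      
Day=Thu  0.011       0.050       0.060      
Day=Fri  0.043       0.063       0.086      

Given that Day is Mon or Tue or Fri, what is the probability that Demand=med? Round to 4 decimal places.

0.3526

P(Day=Mon) = 0.067 + 0.080 + 0.085 = 0.232.
P(Day=Tue) = 0.082 + 0.101 + 0.085 = 0.268.
P(Day=Fri) = 0.043 + 0.063 + 0.086 = 0.192.
P(Day ∈ {Mon, Tue, Fri}) = 0.232 + 0.268 + 0.192 = 0.692; P(Demand=med, Day ∈ {Mon, Tue, Fri}) = 0.080 + 0.101 + 0.063 = 0.244.
P(Demand=med | Day ∈ {Mon, Tue, Fri}) = 0.244/0.692 = 0.3526.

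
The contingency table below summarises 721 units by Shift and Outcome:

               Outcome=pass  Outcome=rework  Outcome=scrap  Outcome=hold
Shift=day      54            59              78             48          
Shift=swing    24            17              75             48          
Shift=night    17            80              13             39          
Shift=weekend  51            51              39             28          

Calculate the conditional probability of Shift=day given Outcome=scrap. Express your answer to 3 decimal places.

0.380

Total with Outcome=scrap: 78 + 75 + 13 + 39 = 205.
P(Shift=day | Outcome=scrap) = 78/205 = 0.380.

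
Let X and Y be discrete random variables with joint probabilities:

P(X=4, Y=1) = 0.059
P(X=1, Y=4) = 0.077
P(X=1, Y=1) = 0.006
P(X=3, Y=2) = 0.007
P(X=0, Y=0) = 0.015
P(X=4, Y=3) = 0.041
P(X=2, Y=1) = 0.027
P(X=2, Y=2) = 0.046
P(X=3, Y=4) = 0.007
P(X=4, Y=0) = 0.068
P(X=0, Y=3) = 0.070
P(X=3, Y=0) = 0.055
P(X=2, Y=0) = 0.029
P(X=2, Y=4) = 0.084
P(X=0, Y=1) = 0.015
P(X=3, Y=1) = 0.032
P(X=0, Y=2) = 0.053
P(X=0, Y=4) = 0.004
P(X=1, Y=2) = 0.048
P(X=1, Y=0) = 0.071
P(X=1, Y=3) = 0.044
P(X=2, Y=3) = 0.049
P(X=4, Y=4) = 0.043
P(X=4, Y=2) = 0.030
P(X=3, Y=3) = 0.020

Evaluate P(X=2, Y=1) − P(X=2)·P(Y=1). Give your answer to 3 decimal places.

P(X=2) = 0.029 + 0.027 + 0.046 + 0.049 + 0.084 = 0.235.
P(Y=1) = 0.015 + 0.006 + 0.027 + 0.032 + 0.059 = 0.139.
P(X=2, Y=1) − P(X=2)P(Y=1) = 0.027 − 0.235×0.139 = -0.006.

-0.006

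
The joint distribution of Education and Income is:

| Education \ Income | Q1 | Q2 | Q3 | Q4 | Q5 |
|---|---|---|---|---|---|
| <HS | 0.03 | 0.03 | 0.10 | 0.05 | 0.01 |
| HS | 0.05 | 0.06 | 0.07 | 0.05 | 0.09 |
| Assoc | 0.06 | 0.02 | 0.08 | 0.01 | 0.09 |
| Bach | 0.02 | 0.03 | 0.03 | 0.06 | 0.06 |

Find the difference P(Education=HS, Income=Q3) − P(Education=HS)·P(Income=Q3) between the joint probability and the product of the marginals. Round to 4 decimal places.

-0.0196

P(Education=HS) = 0.05 + 0.06 + 0.07 + 0.05 + 0.09 = 0.32.
P(Income=Q3) = 0.10 + 0.07 + 0.08 + 0.03 = 0.28.
P(Education=HS, Income=Q3) − P(Education=HS)P(Income=Q3) = 0.07 − 0.32×0.28 = -0.0196.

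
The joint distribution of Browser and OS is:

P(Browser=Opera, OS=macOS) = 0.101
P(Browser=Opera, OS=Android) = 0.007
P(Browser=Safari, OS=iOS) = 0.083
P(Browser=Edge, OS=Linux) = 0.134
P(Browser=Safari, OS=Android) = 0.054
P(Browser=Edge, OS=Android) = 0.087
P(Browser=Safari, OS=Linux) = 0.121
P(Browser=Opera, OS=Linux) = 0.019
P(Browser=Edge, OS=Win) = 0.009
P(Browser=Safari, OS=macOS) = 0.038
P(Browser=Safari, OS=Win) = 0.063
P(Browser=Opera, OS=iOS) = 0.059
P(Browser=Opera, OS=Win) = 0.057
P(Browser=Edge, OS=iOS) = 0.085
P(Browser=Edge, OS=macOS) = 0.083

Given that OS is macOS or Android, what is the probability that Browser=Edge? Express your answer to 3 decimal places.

0.459

P(OS=macOS) = 0.038 + 0.083 + 0.101 = 0.222.
P(OS=Android) = 0.054 + 0.087 + 0.007 = 0.148.
P(OS ∈ {macOS, Android}) = 0.222 + 0.148 = 0.370; P(Browser=Edge, OS ∈ {macOS, Android}) = 0.083 + 0.087 = 0.170.
P(Browser=Edge | OS ∈ {macOS, Android}) = 0.170/0.370 = 0.459.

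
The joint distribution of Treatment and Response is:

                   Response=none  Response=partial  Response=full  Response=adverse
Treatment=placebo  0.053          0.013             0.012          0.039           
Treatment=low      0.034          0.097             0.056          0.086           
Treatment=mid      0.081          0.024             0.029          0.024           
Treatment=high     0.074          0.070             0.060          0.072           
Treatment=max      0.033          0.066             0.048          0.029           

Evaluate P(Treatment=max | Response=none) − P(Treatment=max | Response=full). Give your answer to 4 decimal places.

-0.1141

P(Response=none) = 0.053 + 0.034 + 0.081 + 0.074 + 0.033 = 0.275; P(Treatment=max | Response=none) = 0.033/0.275 = 0.12000.
P(Response=full) = 0.012 + 0.056 + 0.029 + 0.060 + 0.048 = 0.205; P(Treatment=max | Response=full) = 0.048/0.205 = 0.23415.
Difference = -0.1141.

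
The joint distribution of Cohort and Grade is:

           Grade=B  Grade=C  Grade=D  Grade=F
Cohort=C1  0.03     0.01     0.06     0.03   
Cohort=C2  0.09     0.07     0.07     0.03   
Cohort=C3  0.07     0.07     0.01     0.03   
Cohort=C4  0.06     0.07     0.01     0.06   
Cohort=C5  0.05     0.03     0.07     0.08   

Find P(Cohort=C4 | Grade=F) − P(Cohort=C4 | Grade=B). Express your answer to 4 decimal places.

0.0609

P(Grade=F) = 0.03 + 0.03 + 0.03 + 0.06 + 0.08 = 0.23; P(Cohort=C4 | Grade=F) = 0.06/0.23 = 0.26087.
P(Grade=B) = 0.03 + 0.09 + 0.07 + 0.06 + 0.05 = 0.30; P(Cohort=C4 | Grade=B) = 0.06/0.30 = 0.20000.
Difference = 0.0609.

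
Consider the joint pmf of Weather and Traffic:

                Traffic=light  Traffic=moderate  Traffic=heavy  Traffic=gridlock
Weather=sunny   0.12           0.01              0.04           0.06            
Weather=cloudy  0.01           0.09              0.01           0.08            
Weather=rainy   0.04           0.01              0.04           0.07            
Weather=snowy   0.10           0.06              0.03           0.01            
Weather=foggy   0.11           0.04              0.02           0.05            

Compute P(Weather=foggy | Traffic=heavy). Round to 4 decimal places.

0.1429

P(Traffic=heavy) = 0.04 + 0.01 + 0.04 + 0.03 + 0.02 = 0.14.
P(Weather=foggy | Traffic=heavy) = 0.02/0.14 = 0.1429.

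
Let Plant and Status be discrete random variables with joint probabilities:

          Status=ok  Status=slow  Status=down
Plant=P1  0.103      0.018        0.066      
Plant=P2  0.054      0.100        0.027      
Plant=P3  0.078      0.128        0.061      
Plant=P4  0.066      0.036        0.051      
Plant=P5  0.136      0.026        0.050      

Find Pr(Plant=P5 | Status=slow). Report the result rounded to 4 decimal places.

P(Status=slow) = 0.018 + 0.100 + 0.128 + 0.036 + 0.026 = 0.308.
P(Plant=P5 | Status=slow) = 0.026/0.308 = 0.0844.

0.0844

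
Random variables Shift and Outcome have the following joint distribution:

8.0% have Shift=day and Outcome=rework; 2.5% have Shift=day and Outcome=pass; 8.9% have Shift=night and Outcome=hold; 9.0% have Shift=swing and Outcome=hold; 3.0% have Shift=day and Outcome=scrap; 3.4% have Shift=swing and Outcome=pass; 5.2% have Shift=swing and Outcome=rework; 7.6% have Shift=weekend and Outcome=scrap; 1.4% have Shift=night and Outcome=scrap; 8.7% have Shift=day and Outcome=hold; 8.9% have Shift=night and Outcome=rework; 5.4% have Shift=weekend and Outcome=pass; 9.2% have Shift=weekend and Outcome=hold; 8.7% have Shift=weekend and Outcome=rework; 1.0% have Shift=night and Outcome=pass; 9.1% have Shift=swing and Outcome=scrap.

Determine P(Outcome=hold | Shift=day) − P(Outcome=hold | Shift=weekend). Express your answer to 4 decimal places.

0.0942

P(Shift=day) = 0.025 + 0.080 + 0.030 + 0.087 = 0.222; P(Outcome=hold | Shift=day) = 0.087/0.222 = 0.39189.
P(Shift=weekend) = 0.054 + 0.087 + 0.076 + 0.092 = 0.309; P(Outcome=hold | Shift=weekend) = 0.092/0.309 = 0.29773.
Difference = 0.0942.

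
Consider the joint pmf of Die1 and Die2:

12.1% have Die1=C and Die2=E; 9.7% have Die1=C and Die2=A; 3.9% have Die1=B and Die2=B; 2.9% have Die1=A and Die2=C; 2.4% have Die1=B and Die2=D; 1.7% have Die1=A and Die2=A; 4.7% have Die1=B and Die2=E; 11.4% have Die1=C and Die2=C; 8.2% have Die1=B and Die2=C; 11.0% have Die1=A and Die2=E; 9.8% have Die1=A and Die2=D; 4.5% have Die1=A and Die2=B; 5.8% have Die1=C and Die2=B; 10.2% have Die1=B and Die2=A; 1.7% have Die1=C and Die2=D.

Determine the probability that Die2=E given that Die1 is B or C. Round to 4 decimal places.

P(Die1=B) = 0.102 + 0.039 + 0.082 + 0.024 + 0.047 = 0.294.
P(Die1=C) = 0.097 + 0.058 + 0.114 + 0.017 + 0.121 = 0.407.
P(Die1 ∈ {B, C}) = 0.294 + 0.407 = 0.701; P(Die2=E, Die1 ∈ {B, C}) = 0.047 + 0.121 = 0.168.
P(Die2=E | Die1 ∈ {B, C}) = 0.168/0.701 = 0.2397.

0.2397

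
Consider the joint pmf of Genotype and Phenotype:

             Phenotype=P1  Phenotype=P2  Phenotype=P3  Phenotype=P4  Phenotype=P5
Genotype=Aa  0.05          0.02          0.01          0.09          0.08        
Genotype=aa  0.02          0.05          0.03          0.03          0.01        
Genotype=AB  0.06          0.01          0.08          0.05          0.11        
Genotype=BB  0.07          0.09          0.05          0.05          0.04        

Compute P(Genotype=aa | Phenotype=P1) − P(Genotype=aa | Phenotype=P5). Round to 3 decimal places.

P(Phenotype=P1) = 0.05 + 0.02 + 0.06 + 0.07 = 0.20; P(Genotype=aa | Phenotype=P1) = 0.02/0.20 = 0.1000.
P(Phenotype=P5) = 0.08 + 0.01 + 0.11 + 0.04 = 0.24; P(Genotype=aa | Phenotype=P5) = 0.01/0.24 = 0.0417.
Difference = 0.058.

0.058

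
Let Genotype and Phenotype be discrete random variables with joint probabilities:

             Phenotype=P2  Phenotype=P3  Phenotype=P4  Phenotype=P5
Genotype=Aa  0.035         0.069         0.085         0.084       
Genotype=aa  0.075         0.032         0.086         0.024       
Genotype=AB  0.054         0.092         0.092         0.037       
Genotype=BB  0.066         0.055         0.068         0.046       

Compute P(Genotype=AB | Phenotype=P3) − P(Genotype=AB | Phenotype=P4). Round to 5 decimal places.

P(Phenotype=P3) = 0.069 + 0.032 + 0.092 + 0.055 = 0.248; P(Genotype=AB | Phenotype=P3) = 0.092/0.248 = 0.370968.
P(Phenotype=P4) = 0.085 + 0.086 + 0.092 + 0.068 = 0.331; P(Genotype=AB | Phenotype=P4) = 0.092/0.331 = 0.277946.
Difference = 0.09302.

0.09302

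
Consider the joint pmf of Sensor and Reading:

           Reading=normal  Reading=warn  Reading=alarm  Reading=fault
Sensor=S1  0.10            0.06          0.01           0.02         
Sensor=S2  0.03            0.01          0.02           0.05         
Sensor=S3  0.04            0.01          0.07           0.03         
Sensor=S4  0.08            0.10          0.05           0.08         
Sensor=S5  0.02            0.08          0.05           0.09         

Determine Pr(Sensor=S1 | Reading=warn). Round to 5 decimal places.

P(Reading=warn) = 0.06 + 0.01 + 0.01 + 0.10 + 0.08 = 0.26.
P(Sensor=S1 | Reading=warn) = 0.06/0.26 = 0.23077.

0.23077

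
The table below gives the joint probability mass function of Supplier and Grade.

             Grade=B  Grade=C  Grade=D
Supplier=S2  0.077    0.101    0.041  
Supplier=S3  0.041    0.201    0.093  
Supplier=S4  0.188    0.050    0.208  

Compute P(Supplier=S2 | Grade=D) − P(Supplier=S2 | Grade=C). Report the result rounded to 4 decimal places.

P(Grade=D) = 0.041 + 0.093 + 0.208 = 0.342; P(Supplier=S2 | Grade=D) = 0.041/0.342 = 0.11988.
P(Grade=C) = 0.101 + 0.201 + 0.050 = 0.352; P(Supplier=S2 | Grade=C) = 0.101/0.352 = 0.28693.
Difference = -0.1670.

-0.1670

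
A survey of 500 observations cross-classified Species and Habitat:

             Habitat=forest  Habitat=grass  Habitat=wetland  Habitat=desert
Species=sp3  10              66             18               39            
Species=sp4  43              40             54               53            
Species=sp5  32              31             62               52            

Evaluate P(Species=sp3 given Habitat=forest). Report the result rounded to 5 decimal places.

Total with Habitat=forest: 10 + 43 + 32 = 85.
P(Species=sp3 | Habitat=forest) = 10/85 = 0.11765.

0.11765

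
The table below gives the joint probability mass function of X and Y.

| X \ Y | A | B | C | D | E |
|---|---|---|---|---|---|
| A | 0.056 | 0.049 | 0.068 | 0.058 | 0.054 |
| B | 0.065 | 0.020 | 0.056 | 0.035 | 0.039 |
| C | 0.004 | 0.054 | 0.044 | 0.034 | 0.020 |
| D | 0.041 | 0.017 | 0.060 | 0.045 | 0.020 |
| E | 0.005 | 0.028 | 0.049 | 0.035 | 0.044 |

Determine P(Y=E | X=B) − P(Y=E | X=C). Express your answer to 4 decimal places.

P(X=B) = 0.065 + 0.020 + 0.056 + 0.035 + 0.039 = 0.215; P(Y=E | X=B) = 0.039/0.215 = 0.18140.
P(X=C) = 0.004 + 0.054 + 0.044 + 0.034 + 0.020 = 0.156; P(Y=E | X=C) = 0.020/0.156 = 0.12821.
Difference = 0.0532.

0.0532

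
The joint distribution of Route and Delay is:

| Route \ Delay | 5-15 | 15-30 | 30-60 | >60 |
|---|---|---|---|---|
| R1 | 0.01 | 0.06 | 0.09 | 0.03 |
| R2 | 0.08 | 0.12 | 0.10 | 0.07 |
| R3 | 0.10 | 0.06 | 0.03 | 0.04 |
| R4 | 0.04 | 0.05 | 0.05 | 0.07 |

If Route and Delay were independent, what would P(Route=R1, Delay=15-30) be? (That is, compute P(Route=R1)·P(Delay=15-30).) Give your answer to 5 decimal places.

P(Route=R1) = 0.01 + 0.06 + 0.09 + 0.03 = 0.19.
P(Delay=15-30) = 0.06 + 0.12 + 0.06 + 0.05 = 0.29.
Product: 0.19 × 0.29 = 0.05510.

0.05510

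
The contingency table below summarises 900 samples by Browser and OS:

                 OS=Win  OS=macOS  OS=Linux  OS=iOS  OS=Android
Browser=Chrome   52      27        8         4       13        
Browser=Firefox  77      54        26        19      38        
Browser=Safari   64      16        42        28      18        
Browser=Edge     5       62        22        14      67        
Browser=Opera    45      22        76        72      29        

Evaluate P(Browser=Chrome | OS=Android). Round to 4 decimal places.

Total with OS=Android: 13 + 38 + 18 + 67 + 29 = 165.
P(Browser=Chrome | OS=Android) = 13/165 = 0.0788.

0.0788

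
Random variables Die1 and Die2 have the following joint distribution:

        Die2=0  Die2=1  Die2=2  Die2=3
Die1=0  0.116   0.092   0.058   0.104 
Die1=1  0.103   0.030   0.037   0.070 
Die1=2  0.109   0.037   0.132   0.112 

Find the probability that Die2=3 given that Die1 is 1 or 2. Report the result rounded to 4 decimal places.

0.2889

P(Die1=1) = 0.103 + 0.030 + 0.037 + 0.070 = 0.240.
P(Die1=2) = 0.109 + 0.037 + 0.132 + 0.112 = 0.390.
P(Die1 ∈ {1, 2}) = 0.240 + 0.390 = 0.630; P(Die2=3, Die1 ∈ {1, 2}) = 0.070 + 0.112 = 0.182.
P(Die2=3 | Die1 ∈ {1, 2}) = 0.182/0.630 = 0.2889.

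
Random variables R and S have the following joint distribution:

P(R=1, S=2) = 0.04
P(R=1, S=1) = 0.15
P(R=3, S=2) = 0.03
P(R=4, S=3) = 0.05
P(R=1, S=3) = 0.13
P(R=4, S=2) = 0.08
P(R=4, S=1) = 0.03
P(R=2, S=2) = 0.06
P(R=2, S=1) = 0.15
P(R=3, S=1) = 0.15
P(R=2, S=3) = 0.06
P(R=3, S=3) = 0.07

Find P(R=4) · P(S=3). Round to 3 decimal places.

P(R=4) = 0.03 + 0.08 + 0.05 = 0.16.
P(S=3) = 0.13 + 0.06 + 0.07 + 0.05 = 0.31.
Product: 0.16 × 0.31 = 0.050.

0.050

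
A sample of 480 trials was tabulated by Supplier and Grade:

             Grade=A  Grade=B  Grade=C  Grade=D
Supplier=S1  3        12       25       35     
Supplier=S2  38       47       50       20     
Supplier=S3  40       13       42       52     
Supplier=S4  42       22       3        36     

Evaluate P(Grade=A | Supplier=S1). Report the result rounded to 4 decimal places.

Total with Supplier=S1: 3 + 12 + 25 + 35 = 75.
P(Grade=A | Supplier=S1) = 3/75 = 0.0400.

0.0400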